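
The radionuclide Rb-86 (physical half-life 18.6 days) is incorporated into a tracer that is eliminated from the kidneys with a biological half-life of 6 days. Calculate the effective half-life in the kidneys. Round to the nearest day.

5 days

1/t_eff = 1/t_phys + 1/t_biol = 1/18.6 + 1/6 = 0.22043 per day.
t_eff = 18.6 × 6 / (18.6 + 6) ≈ 4.5366 days.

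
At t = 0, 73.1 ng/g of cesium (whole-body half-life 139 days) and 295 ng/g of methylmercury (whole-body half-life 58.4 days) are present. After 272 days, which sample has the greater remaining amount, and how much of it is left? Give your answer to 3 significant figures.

cesium: 73.1 × (1/2)^1.9568 ≈ 18.83 ng/g.
methylmercury: 295 × (1/2)^4.6575 ≈ 11.689 ng/g.
Cesium has more remaining, at ≈ 18.83 ng/g.

cesium, 18.8 ng/g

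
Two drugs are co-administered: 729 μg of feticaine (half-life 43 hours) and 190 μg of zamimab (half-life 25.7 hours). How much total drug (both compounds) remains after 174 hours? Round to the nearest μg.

feticaine: 729 × (1/2)^(174/43) = 729 × (1/2)^4.0465 ≈ 44.117 μg.
zamimab: 190 × (1/2)^(174/25.7) = 190 × (1/2)^6.7704 ≈ 1.7404 μg.
Total = 44.117 + 1.7404 ≈ 45.857 μg.

46 μg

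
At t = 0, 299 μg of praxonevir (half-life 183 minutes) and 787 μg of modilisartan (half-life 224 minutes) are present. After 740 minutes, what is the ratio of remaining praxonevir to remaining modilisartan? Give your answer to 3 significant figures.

0.227

praxonevir: 299 × (1/2)^(740/183) = 299 × (1/2)^4.0437 ≈ 18.13 μg.
modilisartan: 787 × (1/2)^(740/224) = 787 × (1/2)^3.3036 ≈ 79.708 μg.
Ratio ≈ 18.13 / 79.708 ≈ 0.22745.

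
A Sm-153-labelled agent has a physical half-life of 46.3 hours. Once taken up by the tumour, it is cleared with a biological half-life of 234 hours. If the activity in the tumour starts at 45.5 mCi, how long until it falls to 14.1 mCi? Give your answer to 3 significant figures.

1/t_eff = 1/t_phys + 1/t_biol = 1/46.3 + 1/234 = 0.025872 per hour.
t_eff = 46.3 × 234 / (46.3 + 234) ≈ 38.652 hours.
n = log₂(45.5/14.1) ≈ 1.6902; t = 1.6902 × 38.652 ≈ 65.329 hours.

65.3 hours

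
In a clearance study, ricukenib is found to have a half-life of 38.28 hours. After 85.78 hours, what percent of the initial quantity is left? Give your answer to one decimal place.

21.2%

n = 85.78/38.28 ≈ 2.2409 half-lives.
Fraction remaining = (1/2)^2.2409 ≈ 0.21156, i.e. 21.156%.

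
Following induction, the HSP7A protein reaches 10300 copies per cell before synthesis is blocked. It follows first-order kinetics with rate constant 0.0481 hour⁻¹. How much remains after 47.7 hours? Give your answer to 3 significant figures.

t½ = ln 2 / λ = 0.69315 / 0.0481 ≈ 14.411 hours.
Number of half-lives: n = 47.7/14.411 ≈ 3.3101.
Remaining = 10300 × (1/2)^3.3101 = 10300 × 0.10082 ≈ 1038.5 copies per cell.

1040 copies per cell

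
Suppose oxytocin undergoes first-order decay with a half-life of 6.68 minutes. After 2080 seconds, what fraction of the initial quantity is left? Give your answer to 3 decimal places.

2080 seconds = 34.6667 minutes.
n = 34.6667/6.68 ≈ 5.1896 half-lives.
Fraction remaining = (1/2)^5.1896 ≈ 0.027401.

0.027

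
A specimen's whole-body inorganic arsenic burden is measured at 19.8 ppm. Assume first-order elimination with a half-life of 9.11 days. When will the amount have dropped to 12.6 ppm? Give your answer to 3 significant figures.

Fraction remaining = 12.6/19.8 ≈ 0.63636.
n = log₂(19.8/12.6) = ln(1.5714)/ln 2 ≈ 0.65208 half-lives.
t = n × t½ = 0.65208 × 9.11 ≈ 5.9404 days.

5.94 days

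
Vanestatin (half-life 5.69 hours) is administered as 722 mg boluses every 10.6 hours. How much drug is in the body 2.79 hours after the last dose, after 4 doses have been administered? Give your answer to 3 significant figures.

705 mg

The 4 doses were given 34.59, 23.99, 13.39, 2.79 hours ago.
Total = 722·(1/2)^(34.59/5.69) + 722·(1/2)^(23.99/5.69) + 722·(1/2)^(13.39/5.69) + 722·(1/2)^(2.79/5.69)
      = 10.679 + 38.846 + 141.3 + 513.96 ≈ 704.79 mg.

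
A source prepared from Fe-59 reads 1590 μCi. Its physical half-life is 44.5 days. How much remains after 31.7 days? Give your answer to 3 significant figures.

Number of half-lives: n = 31.7/44.5 ≈ 0.71236.
Remaining = 1590 × (1/2)^0.71236 = 1590 × 0.61032 ≈ 970.41 μCi.

970 μCi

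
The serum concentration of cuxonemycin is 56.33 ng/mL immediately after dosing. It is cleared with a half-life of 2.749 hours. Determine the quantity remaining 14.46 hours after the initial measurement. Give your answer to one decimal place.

1.5 ng/mL

Number of half-lives: n = 14.46/2.749 ≈ 5.2601.
Remaining = 56.33 × (1/2)^5.2601 = 56.33 × 0.026095 ≈ 1.4699 ng/mL.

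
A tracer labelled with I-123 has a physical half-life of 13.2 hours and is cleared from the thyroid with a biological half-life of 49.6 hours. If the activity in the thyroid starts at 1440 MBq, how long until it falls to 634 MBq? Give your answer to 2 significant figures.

1/t_eff = 1/t_phys + 1/t_biol = 1/13.2 + 1/49.6 = 0.095919 per hour.
t_eff = 13.2 × 49.6 / (13.2 + 49.6) ≈ 10.425 hours.
n = log₂(1440/634) ≈ 1.1835; t = 1.1835 × 10.425 ≈ 12.339 hours.

12 hours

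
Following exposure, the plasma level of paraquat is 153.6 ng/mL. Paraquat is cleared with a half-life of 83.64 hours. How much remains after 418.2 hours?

Elapsed time is 5 half-lives (418.2/83.64).
Each half-life halves the amount: 153.6 × (1/2)^5 = 153.6/32 = 4.8 ng/mL.

4.8 ng/mL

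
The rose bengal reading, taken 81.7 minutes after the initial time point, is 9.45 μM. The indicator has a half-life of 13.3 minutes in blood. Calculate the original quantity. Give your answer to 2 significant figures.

670 μM

Number of half-lives elapsed: n = 81.7/13.3 ≈ 6.1429.
A₀ = A × 2^n = 9.45 × 2^6.1429 = 9.45 × 70.662 ≈ 667.75 μM.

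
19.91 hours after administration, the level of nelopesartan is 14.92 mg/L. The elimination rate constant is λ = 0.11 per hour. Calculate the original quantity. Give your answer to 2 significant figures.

t½ = ln 2 / λ = 0.69315 / 0.11 ≈ 6.3013 hours.
Number of half-lives elapsed: n = 19.91/6.3013 ≈ 3.1596.
A₀ = A × 2^n = 14.92 × 2^3.1596 = 14.92 × 8.9361 ≈ 133.33 mg/L.

130 mg/L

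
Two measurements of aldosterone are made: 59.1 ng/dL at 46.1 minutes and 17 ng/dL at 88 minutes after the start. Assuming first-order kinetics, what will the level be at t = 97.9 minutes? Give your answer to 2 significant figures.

13 ng/dL

Over Δt = 88 − 46.1 = 41.9 minutes, the level fell by a factor of 59.1/17 ≈ 3.4765.
n = log₂(3.4765) ≈ 1.7976 half-lives, so t½ = 41.9/1.7976 ≈ 23.309 minutes.
From t = 88 to t = 97.9: 17 × (1/2)^((97.9−88)/23.309) ≈ 12.665 ng/dL.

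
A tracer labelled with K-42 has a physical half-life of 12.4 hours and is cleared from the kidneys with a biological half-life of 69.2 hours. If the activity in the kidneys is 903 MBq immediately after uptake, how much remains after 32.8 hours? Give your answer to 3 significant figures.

104 MBq

1/t_eff = 1/t_phys + 1/t_biol = 1/12.4 + 1/69.2 = 0.095096 per hour.
t_eff = 12.4 × 69.2 / (12.4 + 69.2) ≈ 10.516 hours.
Remaining = 903 × (1/2)^(32.8/10.516) = 903 × (1/2)^3.1191 ≈ 103.93 MBq.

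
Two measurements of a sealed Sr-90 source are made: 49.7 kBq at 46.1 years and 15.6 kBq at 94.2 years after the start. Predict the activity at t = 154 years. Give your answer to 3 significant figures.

Over Δt = 94.2 − 46.1 = 48.1 years, the level fell by a factor of 49.7/15.6 ≈ 3.1859.
n = log₂(3.1859) ≈ 1.6717 half-lives, so t½ = 48.1/1.6717 ≈ 28.773 years.
From t = 94.2 to t = 154: 15.6 × (1/2)^((154−94.2)/28.773) ≈ 3.6939 kBq.

3.69 kBq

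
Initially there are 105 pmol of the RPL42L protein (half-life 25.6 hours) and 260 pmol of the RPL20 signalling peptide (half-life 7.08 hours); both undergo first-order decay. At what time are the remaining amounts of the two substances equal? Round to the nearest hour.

13 hours

Set 105·(1/2)^(t/25.6) = 260·(1/2)^(t/7.08).
Taking log₂: log₂(105/260) = t·(1/25.6 − 1/7.08).
log₂(0.40385) = -1.3081; 1/25.6 − 1/7.08 = -0.10218.
t = -1.3081 / -0.10218 ≈ 12.802 hours.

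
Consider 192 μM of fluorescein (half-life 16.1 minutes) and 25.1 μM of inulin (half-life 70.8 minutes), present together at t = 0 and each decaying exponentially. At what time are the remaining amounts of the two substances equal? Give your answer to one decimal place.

Set 192·(1/2)^(t/16.1) = 25.1·(1/2)^(t/70.8).
Taking log₂: log₂(192/25.1) = t·(1/16.1 − 1/70.8).
log₂(7.6494) = 2.9353; 1/16.1 − 1/70.8 = 0.047988.
t = 2.9353 / 0.047988 ≈ 61.169 minutes.

61.2 minutes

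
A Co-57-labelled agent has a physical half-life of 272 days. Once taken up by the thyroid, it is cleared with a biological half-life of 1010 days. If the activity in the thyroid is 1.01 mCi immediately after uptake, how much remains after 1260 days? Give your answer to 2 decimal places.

0.02 mCi

1/t_eff = 1/t_phys + 1/t_biol = 1/272 + 1/1010 = 0.0046666 per day.
t_eff = 272 × 1010 / (272 + 1010) ≈ 214.29 days.
Remaining = 1.01 × (1/2)^(1260/214.29) = 1.01 × (1/2)^5.8799 ≈ 0.017151 mCi.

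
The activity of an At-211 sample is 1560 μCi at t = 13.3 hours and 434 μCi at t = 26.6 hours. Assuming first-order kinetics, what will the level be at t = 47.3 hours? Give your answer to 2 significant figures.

Over Δt = 26.6 − 13.3 = 13.3 hours, the level fell by a factor of 1560/434 ≈ 3.5945.
n = log₂(3.5945) ≈ 1.8458 half-lives, so t½ = 13.3/1.8458 ≈ 7.2056 hours.
From t = 26.6 to t = 47.3: 434 × (1/2)^((47.3−26.6)/7.2056) ≈ 59.252 μCi.

59 μCi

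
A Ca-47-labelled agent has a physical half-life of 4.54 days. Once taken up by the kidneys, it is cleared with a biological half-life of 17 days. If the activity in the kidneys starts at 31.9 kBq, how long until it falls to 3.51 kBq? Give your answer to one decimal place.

11.4 days

1/t_eff = 1/t_phys + 1/t_biol = 1/4.54 + 1/17 = 0.27909 per day.
t_eff = 4.54 × 17 / (4.54 + 17) ≈ 3.5831 days.
n = log₂(31.9/3.51) ≈ 3.184; t = 3.184 × 3.5831 ≈ 11.409 days.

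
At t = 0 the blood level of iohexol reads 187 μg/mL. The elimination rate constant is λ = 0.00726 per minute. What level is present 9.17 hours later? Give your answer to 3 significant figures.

3.44 μg/mL

t½ = ln 2 / λ = 0.69315 / 0.00726 ≈ 95.475 minutes.
Convert the elapsed time: 9.17 hours = 550.2 minutes.
Number of half-lives: n = 550.2/95.475 ≈ 5.7628.
Remaining = 187 × (1/2)^5.7628 = 187 × 0.018418 ≈ 3.4441 μg/mL.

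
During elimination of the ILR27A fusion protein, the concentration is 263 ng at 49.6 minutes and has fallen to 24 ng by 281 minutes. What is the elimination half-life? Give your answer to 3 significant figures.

67.0 minutes

Over Δt = 281 − 49.6 = 231.4 minutes, the level fell by a factor of 263/24 ≈ 10.958.
n = log₂(10.958) ≈ 3.454 half-lives, so t½ = 231.4/3.454 ≈ 66.996 minutes.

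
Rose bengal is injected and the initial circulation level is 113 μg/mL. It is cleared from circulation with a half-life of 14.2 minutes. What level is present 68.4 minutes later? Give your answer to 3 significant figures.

Number of half-lives: n = 68.4/14.2 ≈ 4.8169.
Remaining = 113 × (1/2)^4.8169 = 113 × 0.035479 ≈ 4.0091 μg/mL.

4.01 μg/mL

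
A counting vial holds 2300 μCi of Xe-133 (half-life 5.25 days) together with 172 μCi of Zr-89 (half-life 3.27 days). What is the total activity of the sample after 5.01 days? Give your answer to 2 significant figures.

1200 μCi

Xe-133: 2300 × (1/2)^(5.01/5.25) = 2300 × (1/2)^0.95429 ≈ 1187 μCi.
Zr-89: 172 × (1/2)^(5.01/3.27) = 172 × (1/2)^1.5321 ≈ 59.473 μCi.
Total = 1187 + 59.473 ≈ 1246.5 μCi.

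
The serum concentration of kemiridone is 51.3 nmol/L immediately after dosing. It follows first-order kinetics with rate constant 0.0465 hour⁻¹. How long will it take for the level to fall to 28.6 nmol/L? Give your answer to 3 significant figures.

t½ = ln 2 / λ = 0.69315 / 0.0465 ≈ 14.906 hours.
Fraction remaining = 28.6/51.3 ≈ 0.5575.
n = log₂(51.3/28.6) = ln(1.7937)/ln 2 ≈ 0.84294 half-lives.
t = n × t½ = 0.84294 × 14.906 ≈ 12.565 hours.

12.6 hours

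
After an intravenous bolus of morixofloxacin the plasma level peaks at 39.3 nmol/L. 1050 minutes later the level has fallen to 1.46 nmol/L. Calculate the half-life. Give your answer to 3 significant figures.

221 minutes

A/A₀ = 1.46/39.3 ≈ 0.03715.
n = log₂(26.918) ≈ 4.7505 half-lives elapsed in 1050 minutes.
t½ = 1050/4.7505 ≈ 221.03 minutes.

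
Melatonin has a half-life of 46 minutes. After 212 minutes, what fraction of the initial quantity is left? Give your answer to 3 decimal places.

n = 212/46 ≈ 4.6087 half-lives.
Fraction remaining = (1/2)^4.6087 ≈ 0.040987.

0.041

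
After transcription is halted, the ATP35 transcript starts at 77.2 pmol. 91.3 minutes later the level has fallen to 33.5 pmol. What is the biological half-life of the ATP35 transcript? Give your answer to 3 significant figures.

75.8 minutes

A/A₀ = 33.5/77.2 ≈ 0.43394.
n = log₂(2.3045) ≈ 1.2044 half-lives elapsed in 91.3 minutes.
t½ = 91.3/1.2044 ≈ 75.803 minutes.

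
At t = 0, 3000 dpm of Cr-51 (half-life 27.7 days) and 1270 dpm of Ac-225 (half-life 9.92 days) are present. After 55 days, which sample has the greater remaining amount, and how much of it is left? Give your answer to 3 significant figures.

Cr-51: 3000 × (1/2)^1.9856 ≈ 757.54 dpm.
Ac-225: 1270 × (1/2)^5.5444 ≈ 27.214 dpm.
Cr-51 has more remaining, at ≈ 757.54 dpm.

Cr-51, 758 dpm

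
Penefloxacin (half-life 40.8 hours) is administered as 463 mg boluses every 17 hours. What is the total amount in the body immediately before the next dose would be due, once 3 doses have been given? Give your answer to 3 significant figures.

The 3 doses were given 51, 34, 17 hours ago.
Total = 463·(1/2)^(51/40.8) + 463·(1/2)^(34/40.8) + 463·(1/2)^(17/40.8)
      = 194.67 + 259.85 + 346.86 ≈ 801.38 mg.

801 mg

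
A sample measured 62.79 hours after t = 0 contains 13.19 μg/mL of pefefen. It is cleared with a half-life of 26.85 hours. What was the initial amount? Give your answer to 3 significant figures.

Number of half-lives elapsed: n = 62.79/26.85 ≈ 2.3385.
A₀ = A × 2^n = 13.19 × 2^2.3385 = 13.19 × 5.0579 ≈ 66.714 μg/mL.

66.7 μg/mL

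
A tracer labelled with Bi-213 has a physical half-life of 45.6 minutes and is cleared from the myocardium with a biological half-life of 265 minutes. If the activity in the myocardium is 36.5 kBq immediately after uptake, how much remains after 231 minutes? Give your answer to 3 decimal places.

1/t_eff = 1/t_phys + 1/t_biol = 1/45.6 + 1/265 = 0.025703 per minute.
t_eff = 45.6 × 265 / (45.6 + 265) ≈ 38.905 minutes.
Remaining = 36.5 × (1/2)^(231/38.905) = 36.5 × (1/2)^5.9375 ≈ 0.59557 kBq.

0.596 kBq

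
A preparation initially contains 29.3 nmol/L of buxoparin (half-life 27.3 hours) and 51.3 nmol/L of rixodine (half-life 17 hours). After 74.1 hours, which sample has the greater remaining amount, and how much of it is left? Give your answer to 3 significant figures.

buxoparin: 29.3 × (1/2)^2.7143 ≈ 4.4646 nmol/L.
rixodine: 51.3 × (1/2)^4.3588 ≈ 2.5002 nmol/L.
Buxoparin has more remaining, at ≈ 4.4646 nmol/L.

buxoparin, 4.46 nmol/L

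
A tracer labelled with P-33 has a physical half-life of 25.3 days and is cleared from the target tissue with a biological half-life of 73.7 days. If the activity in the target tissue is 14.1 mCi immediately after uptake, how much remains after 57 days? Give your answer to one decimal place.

1.7 mCi

1/t_eff = 1/t_phys + 1/t_biol = 1/25.3 + 1/73.7 = 0.053094 per day.
t_eff = 25.3 × 73.7 / (25.3 + 73.7) ≈ 18.834 days.
Remaining = 14.1 × (1/2)^(57/18.834) = 14.1 × (1/2)^3.0264 ≈ 1.7306 mCi.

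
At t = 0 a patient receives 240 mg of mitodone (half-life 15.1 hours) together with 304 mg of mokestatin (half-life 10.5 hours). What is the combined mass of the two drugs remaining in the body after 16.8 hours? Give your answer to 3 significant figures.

211 mg

mitodone: 240 × (1/2)^(16.8/15.1) = 240 × (1/2)^1.1126 ≈ 110.99 mg.
mokestatin: 304 × (1/2)^(16.8/10.5) = 304 × (1/2)^1.6 ≈ 100.28 mg.
Total = 110.99 + 100.28 ≈ 211.27 mg.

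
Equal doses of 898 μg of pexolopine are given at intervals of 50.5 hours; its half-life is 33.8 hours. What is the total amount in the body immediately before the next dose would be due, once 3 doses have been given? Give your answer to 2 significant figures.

470 μg

The 3 doses were given 151.5, 101, 50.5 hours ago.
Total = 898·(1/2)^(151.5/33.8) + 898·(1/2)^(101/33.8) + 898·(1/2)^(50.5/33.8)
      = 40.178 + 113.17 + 318.8 ≈ 472.15 μg.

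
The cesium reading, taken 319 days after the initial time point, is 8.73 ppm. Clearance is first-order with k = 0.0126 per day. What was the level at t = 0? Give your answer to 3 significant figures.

486 ppm

t½ = ln 2 / k = 0.69315 / 0.0126 ≈ 55.012 days.
Number of half-lives elapsed: n = 319/55.012 ≈ 5.7988.
A₀ = A × 2^n = 8.73 × 2^5.7988 = 8.73 × 55.668 ≈ 485.98 ppm.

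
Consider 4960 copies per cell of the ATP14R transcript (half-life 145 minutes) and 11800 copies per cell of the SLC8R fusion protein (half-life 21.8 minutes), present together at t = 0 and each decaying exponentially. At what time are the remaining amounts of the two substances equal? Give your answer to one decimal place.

Set 4960·(1/2)^(t/145) = 11800·(1/2)^(t/21.8).
Taking log₂: log₂(4960/11800) = t·(1/145 − 1/21.8).
log₂(0.42034) = -1.2504; 1/145 − 1/21.8 = -0.038975.
t = -1.2504 / -0.038975 ≈ 32.081 minutes.

32.1 minutes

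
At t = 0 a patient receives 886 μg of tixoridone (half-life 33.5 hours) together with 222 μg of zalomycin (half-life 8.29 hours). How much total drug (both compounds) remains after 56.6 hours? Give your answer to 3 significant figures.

277 μg

tixoridone: 886 × (1/2)^(56.6/33.5) = 886 × (1/2)^1.6896 ≈ 274.68 μg.
zalomycin: 222 × (1/2)^(56.6/8.29) = 222 × (1/2)^6.8275 ≈ 1.9547 μg.
Total = 274.68 + 1.9547 ≈ 276.64 μg.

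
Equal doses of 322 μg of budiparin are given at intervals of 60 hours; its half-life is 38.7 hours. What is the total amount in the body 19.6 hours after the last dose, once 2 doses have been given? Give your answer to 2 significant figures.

The 2 doses were given 79.6, 19.6 hours ago.
Total = 322·(1/2)^(79.6/38.7) + 322·(1/2)^(19.6/38.7)
      = 77.39 + 226.67 ≈ 304.06 μg.

300 μg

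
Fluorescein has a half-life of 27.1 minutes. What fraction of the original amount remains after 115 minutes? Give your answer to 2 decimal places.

n = 115/27.1 ≈ 4.2435 half-lives.
Fraction remaining = (1/2)^4.2435 ≈ 0.052792.

0.05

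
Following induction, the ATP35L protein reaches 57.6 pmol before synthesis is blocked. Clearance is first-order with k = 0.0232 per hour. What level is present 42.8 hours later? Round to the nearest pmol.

21 pmol

t½ = ln 2 / k = 0.69315 / 0.0232 ≈ 29.877 hours.
Number of half-lives: n = 42.8/29.877 ≈ 1.4325.
Remaining = 57.6 × (1/2)^1.4325 = 57.6 × 0.37048 ≈ 21.34 pmol.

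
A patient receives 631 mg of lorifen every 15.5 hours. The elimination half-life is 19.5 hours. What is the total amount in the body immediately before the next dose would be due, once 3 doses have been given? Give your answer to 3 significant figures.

The 3 doses were given 46.5, 31, 15.5 hours ago.
Total = 631·(1/2)^(46.5/19.5) + 631·(1/2)^(31/19.5) + 631·(1/2)^(15.5/19.5)
      = 120.83 + 209.64 + 363.7 ≈ 694.18 mg.

694 mg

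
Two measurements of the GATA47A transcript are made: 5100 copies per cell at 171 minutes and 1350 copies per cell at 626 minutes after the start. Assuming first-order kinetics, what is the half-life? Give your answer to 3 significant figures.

Over Δt = 626 − 171 = 455 minutes, the level fell by a factor of 5100/1350 ≈ 3.7778.
n = log₂(3.7778) ≈ 1.9175 half-lives, so t½ = 455/1.9175 ≈ 237.28 minutes.

237 minutes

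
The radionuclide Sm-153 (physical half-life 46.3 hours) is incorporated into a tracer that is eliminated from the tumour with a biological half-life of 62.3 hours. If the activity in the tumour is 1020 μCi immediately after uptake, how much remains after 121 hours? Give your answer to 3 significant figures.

43.4 μCi

1/t_eff = 1/t_phys + 1/t_biol = 1/46.3 + 1/62.3 = 0.03765 per hour.
t_eff = 46.3 × 62.3 / (46.3 + 62.3) ≈ 26.561 hours.
Remaining = 1020 × (1/2)^(121/26.561) = 1020 × (1/2)^4.5556 ≈ 43.374 μCi.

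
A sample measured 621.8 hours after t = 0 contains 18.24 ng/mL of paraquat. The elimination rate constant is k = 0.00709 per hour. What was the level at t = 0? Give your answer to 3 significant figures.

1500 ng/mL

t½ = ln 2 / k = 0.69315 / 0.00709 ≈ 97.764 hours.
Number of half-lives elapsed: n = 621.8/97.764 ≈ 6.3602.
A₀ = A × 2^n = 18.24 × 2^6.3602 = 18.24 × 82.151 ≈ 1498.4 ng/mL.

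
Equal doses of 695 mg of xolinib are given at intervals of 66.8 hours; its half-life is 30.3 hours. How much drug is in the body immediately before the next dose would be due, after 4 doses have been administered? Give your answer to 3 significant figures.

The 4 doses were given 267.2, 200.4, 133.6, 66.8 hours ago.
Total = 695·(1/2)^(267.2/30.3) + 695·(1/2)^(200.4/30.3) + 695·(1/2)^(133.6/30.3) + 695·(1/2)^(66.8/30.3)
      = 1.5394 + 7.096 + 32.709 + 150.77 ≈ 192.12 mg.

192 mg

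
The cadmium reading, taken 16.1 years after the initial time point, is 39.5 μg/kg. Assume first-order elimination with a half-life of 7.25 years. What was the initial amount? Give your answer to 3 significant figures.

184 μg/kg

Number of half-lives elapsed: n = 16.1/7.25 ≈ 2.2207.
A₀ = A × 2^n = 39.5 × 2^2.2207 = 39.5 × 4.6612 ≈ 184.12 μg/kg.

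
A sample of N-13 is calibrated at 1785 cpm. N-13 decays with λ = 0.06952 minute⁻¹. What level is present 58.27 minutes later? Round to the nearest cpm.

t½ = ln 2 / λ = 0.69315 / 0.06952 ≈ 9.9705 minutes.
Number of half-lives: n = 58.27/9.9705 ≈ 5.8443.
Remaining = 1785 × (1/2)^5.8443 = 1785 × 0.017406 ≈ 31.07 cpm.

31 cpm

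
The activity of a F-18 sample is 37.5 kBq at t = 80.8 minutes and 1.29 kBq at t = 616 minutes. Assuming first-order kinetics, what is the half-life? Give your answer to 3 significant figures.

110 minutes

Over Δt = 616 − 80.8 = 535.2 minutes, the level fell by a factor of 37.5/1.29 ≈ 29.07.
n = log₂(29.07) ≈ 4.8614 half-lives, so t½ = 535.2/4.8614 ≈ 110.09 minutes.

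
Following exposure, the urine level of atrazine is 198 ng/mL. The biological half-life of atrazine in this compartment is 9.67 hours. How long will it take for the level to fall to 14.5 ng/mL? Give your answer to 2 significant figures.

36 hours

Fraction remaining = 14.5/198 ≈ 0.073232.
n = log₂(198/14.5) = ln(13.655)/ln 2 ≈ 3.7714 half-lives.
t = n × t½ = 3.7714 × 9.67 ≈ 36.469 hours.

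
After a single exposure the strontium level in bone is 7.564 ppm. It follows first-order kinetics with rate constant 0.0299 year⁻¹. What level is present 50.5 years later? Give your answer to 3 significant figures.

1.67 ppm

t½ = ln 2 / λ = 0.69315 / 0.0299 ≈ 23.182 years.
Number of half-lives: n = 50.5/23.182 ≈ 2.1784.
Remaining = 7.564 × (1/2)^2.1784 = 7.564 × 0.22092 ≈ 1.671 ppm.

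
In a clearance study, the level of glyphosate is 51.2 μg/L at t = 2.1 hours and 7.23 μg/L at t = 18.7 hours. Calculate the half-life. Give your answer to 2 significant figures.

Over Δt = 18.7 − 2.1 = 16.6 hours, the level fell by a factor of 51.2/7.23 ≈ 7.0816.
n = log₂(7.0816) ≈ 2.8241 half-lives, so t½ = 16.6/2.8241 ≈ 5.878 hours.

5.9 hours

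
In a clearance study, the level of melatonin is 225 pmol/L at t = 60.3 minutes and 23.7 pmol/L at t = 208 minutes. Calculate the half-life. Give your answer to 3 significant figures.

45.5 minutes

Over Δt = 208 − 60.3 = 147.7 minutes, the level fell by a factor of 225/23.7 ≈ 9.4937.
n = log₂(9.4937) ≈ 3.247 half-lives, so t½ = 147.7/3.247 ≈ 45.489 minutes.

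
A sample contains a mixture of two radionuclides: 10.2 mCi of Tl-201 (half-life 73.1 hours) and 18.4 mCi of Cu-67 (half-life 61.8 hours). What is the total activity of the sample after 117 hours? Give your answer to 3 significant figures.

Tl-201: 10.2 × (1/2)^(117/73.1) = 10.2 × (1/2)^1.6005 ≈ 3.3635 mCi.
Cu-67: 18.4 × (1/2)^(117/61.8) = 18.4 × (1/2)^1.8932 ≈ 4.9534 mCi.
Total = 3.3635 + 4.9534 ≈ 8.3169 mCi.

8.32 mCi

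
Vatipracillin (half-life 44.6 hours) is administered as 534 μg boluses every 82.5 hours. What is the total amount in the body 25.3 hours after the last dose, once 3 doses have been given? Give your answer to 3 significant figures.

The 3 doses were given 190.3, 107.8, 25.3 hours ago.
Total = 534·(1/2)^(190.3/44.6) + 534·(1/2)^(107.8/44.6) + 534·(1/2)^(25.3/44.6)
      = 27.74 + 99.986 + 360.39 ≈ 488.12 μg.

488 μg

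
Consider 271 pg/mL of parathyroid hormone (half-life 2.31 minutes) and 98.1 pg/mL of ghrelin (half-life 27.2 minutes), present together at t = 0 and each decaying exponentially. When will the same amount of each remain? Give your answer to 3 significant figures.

Set 271·(1/2)^(t/2.31) = 98.1·(1/2)^(t/27.2).
Taking log₂: log₂(271/98.1) = t·(1/2.31 − 1/27.2).
log₂(2.7625) = 1.466; 1/2.31 − 1/27.2 = 0.39614.
t = 1.466 / 0.39614 ≈ 3.7007 minutes.

3.70 minutes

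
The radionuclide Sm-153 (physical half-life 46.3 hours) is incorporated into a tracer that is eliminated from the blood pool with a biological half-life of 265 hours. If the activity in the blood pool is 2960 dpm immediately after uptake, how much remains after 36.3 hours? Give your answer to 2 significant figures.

1/t_eff = 1/t_phys + 1/t_biol = 1/46.3 + 1/265 = 0.025372 per hour.
t_eff = 46.3 × 265 / (46.3 + 265) ≈ 39.414 hours.
Remaining = 2960 × (1/2)^(36.3/39.414) = 2960 × (1/2)^0.921 ≈ 1563.3 dpm.

1600 dpm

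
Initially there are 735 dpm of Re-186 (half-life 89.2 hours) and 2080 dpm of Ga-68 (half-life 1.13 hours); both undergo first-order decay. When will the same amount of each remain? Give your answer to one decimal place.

1.7 hours

Set 735·(1/2)^(t/89.2) = 2080·(1/2)^(t/1.13).
Taking log₂: log₂(735/2080) = t·(1/89.2 − 1/1.13).
log₂(0.35337) = -1.5008; 1/89.2 − 1/1.13 = -0.87374.
t = -1.5008 / -0.87374 ≈ 1.7176 hours.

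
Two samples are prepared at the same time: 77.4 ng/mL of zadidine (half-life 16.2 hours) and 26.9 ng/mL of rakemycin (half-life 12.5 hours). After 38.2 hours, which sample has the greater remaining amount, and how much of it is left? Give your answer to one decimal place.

zadidine, 15.1 ng/mL

zadidine: 77.4 × (1/2)^2.358 ≈ 15.097 ng/mL.
rakemycin: 26.9 × (1/2)^3.056 ≈ 3.2345 ng/mL.
Zadidine has more remaining, at ≈ 15.097 ng/mL.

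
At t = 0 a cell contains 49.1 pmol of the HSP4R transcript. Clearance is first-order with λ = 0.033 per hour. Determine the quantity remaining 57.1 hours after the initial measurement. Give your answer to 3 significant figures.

t½ = ln 2 / λ = 0.69315 / 0.033 ≈ 21.004 hours.
Number of half-lives: n = 57.1/21.004 ≈ 2.7185.
Remaining = 49.1 × (1/2)^2.7185 = 49.1 × 0.15194 ≈ 7.46 pmol.

7.46 pmol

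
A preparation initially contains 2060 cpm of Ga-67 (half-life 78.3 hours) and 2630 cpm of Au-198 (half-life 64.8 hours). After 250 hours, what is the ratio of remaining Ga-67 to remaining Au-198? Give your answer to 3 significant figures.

Ga-67: 2060 × (1/2)^(250/78.3) = 2060 × (1/2)^3.1928 ≈ 225.28 cpm.
Au-198: 2630 × (1/2)^(250/64.8) = 2630 × (1/2)^3.858 ≈ 181.37 cpm.
Ratio ≈ 225.28 / 181.37 ≈ 1.2421.

1.24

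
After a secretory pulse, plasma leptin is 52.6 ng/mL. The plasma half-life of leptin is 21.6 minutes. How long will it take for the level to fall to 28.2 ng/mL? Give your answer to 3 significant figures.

Fraction remaining = 28.2/52.6 ≈ 0.53612.
n = log₂(52.6/28.2) = ln(1.8652)/ln 2 ≈ 0.89937 half-lives.
t = n × t½ = 0.89937 × 21.6 ≈ 19.426 minutes.

19.4 minutes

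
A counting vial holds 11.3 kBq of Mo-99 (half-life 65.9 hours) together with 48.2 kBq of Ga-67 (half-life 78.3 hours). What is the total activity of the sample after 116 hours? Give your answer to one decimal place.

20.6 kBq

Mo-99: 11.3 × (1/2)^(116/65.9) = 11.3 × (1/2)^1.7602 ≈ 3.3357 kBq.
Ga-67: 48.2 × (1/2)^(116/78.3) = 48.2 × (1/2)^1.4815 ≈ 17.261 kBq.
Total = 3.3357 + 17.261 ≈ 20.597 kBq.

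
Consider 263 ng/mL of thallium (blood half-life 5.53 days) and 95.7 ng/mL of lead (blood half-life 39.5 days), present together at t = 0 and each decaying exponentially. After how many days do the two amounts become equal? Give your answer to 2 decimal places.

9.38 days

Set 263·(1/2)^(t/5.53) = 95.7·(1/2)^(t/39.5).
Taking log₂: log₂(263/95.7) = t·(1/5.53 − 1/39.5).
log₂(2.7482) = 1.4585; 1/5.53 − 1/39.5 = 0.15552.
t = 1.4585 / 0.15552 ≈ 9.3783 days.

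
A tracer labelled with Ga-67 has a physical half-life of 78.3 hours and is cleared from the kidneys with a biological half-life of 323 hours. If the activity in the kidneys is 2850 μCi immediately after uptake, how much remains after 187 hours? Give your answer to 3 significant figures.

364 μCi

1/t_eff = 1/t_phys + 1/t_biol = 1/78.3 + 1/323 = 0.015867 per hour.
t_eff = 78.3 × 323 / (78.3 + 323) ≈ 63.022 hours.
Remaining = 2850 × (1/2)^(187/63.022) = 2850 × (1/2)^2.9672 ≈ 364.44 μCi.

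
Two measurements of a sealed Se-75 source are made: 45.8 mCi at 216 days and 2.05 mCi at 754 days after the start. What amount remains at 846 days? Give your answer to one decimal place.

1.2 mCi

Over Δt = 754 − 216 = 538 days, the level fell by a factor of 45.8/2.05 ≈ 22.341.
n = log₂(22.341) ≈ 4.4817 half-lives, so t½ = 538/4.4817 ≈ 120.05 days.
From t = 754 to t = 846: 2.05 × (1/2)^((846−754)/120.05) ≈ 1.2052 mCi.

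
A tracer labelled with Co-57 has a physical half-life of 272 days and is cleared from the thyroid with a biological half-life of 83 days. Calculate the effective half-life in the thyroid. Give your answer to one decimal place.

1/t_eff = 1/t_phys + 1/t_biol = 1/272 + 1/83 = 0.015725 per day.
t_eff = 272 × 83 / (272 + 83) ≈ 63.594 days.

63.6 days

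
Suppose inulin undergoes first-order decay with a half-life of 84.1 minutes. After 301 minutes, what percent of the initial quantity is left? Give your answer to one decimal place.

n = 301/84.1 ≈ 3.5791 half-lives.
Fraction remaining = (1/2)^3.5791 ≈ 0.083674, i.e. 8.3674%.

8.4%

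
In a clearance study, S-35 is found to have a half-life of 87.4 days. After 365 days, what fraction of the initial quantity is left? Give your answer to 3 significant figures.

0.0553

n = 365/87.4 ≈ 4.1762 half-lives.
Fraction remaining = (1/2)^4.1762 ≈ 0.055314.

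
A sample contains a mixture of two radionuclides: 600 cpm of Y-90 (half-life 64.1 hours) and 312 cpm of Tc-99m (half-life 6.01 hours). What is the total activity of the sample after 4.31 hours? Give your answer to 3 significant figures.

Y-90: 600 × (1/2)^(4.31/64.1) = 600 × (1/2)^0.067239 ≈ 572.68 cpm.
Tc-99m: 312 × (1/2)^(4.31/6.01) = 312 × (1/2)^0.71714 ≈ 189.79 cpm.
Total = 572.68 + 189.79 ≈ 762.47 cpm.

762 cpm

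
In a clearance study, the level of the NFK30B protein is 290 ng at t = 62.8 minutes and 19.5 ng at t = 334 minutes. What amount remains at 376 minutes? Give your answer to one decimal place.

12.8 ng

Over Δt = 334 − 62.8 = 271.2 minutes, the level fell by a factor of 290/19.5 ≈ 14.872.
n = log₂(14.872) ≈ 3.8945 half-lives, so t½ = 271.2/3.8945 ≈ 69.637 minutes.
From t = 334 to t = 376: 19.5 × (1/2)^((376−334)/69.637) ≈ 12.837 ng.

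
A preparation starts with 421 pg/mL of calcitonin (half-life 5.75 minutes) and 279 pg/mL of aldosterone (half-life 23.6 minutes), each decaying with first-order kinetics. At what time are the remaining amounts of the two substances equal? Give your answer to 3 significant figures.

4.51 minutes

Set 421·(1/2)^(t/5.75) = 279·(1/2)^(t/23.6).
Taking log₂: log₂(421/279) = t·(1/5.75 − 1/23.6).
log₂(1.509) = 0.59356; 1/5.75 − 1/23.6 = 0.13154.
t = 0.59356 / 0.13154 ≈ 4.5123 minutes.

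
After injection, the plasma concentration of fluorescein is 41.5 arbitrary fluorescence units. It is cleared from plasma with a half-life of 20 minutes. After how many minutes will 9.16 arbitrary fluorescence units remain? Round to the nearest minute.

44 minutes

Fraction remaining = 9.16/41.5 ≈ 0.22072.
n = log₂(41.5/9.16) = ln(4.5306)/ln 2 ≈ 2.1797 half-lives.
t = n × t½ = 2.1797 × 20 ≈ 43.594 minutes.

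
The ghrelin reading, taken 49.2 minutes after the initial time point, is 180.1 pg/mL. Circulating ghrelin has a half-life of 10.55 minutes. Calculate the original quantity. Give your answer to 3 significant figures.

Number of half-lives elapsed: n = 49.2/10.55 ≈ 4.6635.
A₀ = A × 2^n = 180.1 × 2^4.6635 = 180.1 × 25.343 ≈ 4564.2 pg/mL.

4560 pg/mL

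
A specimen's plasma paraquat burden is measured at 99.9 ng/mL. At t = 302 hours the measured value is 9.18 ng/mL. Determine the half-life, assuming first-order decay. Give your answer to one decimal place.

87.7 hours

A/A₀ = 9.18/99.9 ≈ 0.091892.
n = log₂(10.882) ≈ 3.4439 half-lives elapsed in 302 hours.
t½ = 302/3.4439 ≈ 87.691 hours.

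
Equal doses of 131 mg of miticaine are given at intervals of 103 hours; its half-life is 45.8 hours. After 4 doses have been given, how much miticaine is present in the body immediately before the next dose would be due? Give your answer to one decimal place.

The 4 doses were given 412, 309, 206, 103 hours ago.
Total = 131·(1/2)^(412/45.8) + 131·(1/2)^(309/45.8) + 131·(1/2)^(206/45.8) + 131·(1/2)^(103/45.8)
      = 0.25663 + 1.2198 + 5.7982 + 27.56 ≈ 34.835 mg.

34.8 mg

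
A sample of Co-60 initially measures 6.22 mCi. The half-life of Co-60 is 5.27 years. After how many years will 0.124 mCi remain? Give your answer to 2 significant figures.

Fraction remaining = 0.124/6.22 ≈ 0.019936.
n = log₂(6.22/0.124) = ln(50.161)/ln 2 ≈ 5.6485 half-lives.
t = n × t½ = 5.6485 × 5.27 ≈ 29.768 years.

30 years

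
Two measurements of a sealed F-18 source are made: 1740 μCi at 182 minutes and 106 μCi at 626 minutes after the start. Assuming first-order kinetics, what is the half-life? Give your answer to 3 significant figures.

Over Δt = 626 − 182 = 444 minutes, the level fell by a factor of 1740/106 ≈ 16.415.
n = log₂(16.415) ≈ 4.037 half-lives, so t½ = 444/4.037 ≈ 109.98 minutes.

110 minutes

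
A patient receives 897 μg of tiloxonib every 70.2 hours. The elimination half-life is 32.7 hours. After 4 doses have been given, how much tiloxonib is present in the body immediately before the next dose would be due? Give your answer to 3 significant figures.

261 μg

The 4 doses were given 280.8, 210.6, 140.4, 70.2 hours ago.
Total = 897·(1/2)^(280.8/32.7) + 897·(1/2)^(210.6/32.7) + 897·(1/2)^(140.4/32.7) + 897·(1/2)^(70.2/32.7)
      = 2.3324 + 10.329 + 45.74 + 202.56 ≈ 260.96 μg.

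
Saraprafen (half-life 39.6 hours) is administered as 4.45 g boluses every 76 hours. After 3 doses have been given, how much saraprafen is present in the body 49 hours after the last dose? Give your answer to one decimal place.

2.5 g

The 3 doses were given 201, 125, 49 hours ago.
Total = 4.45·(1/2)^(201/39.6) + 4.45·(1/2)^(125/39.6) + 4.45·(1/2)^(49/39.6)
      = 0.13195 + 0.49904 + 1.8874 ≈ 2.5184 g.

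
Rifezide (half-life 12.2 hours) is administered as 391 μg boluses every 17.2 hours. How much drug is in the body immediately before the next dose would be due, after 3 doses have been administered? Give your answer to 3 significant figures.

The 3 doses were given 51.6, 34.4, 17.2 hours ago.
Total = 391·(1/2)^(51.6/12.2) + 391·(1/2)^(34.4/12.2) + 391·(1/2)^(17.2/12.2)
      = 20.843 + 55.382 + 147.15 ≈ 223.38 μg.

223 μg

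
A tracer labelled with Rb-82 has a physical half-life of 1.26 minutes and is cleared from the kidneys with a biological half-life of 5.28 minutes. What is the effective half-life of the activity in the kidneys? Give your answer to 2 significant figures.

1.0 minutes

1/t_eff = 1/t_phys + 1/t_biol = 1/1.26 + 1/5.28 = 0.98304 per minute.
t_eff = 1.26 × 5.28 / (1.26 + 5.28) ≈ 1.0172 minutes.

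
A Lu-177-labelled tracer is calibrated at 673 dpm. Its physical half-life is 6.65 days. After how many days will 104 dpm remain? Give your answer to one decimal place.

17.9 days

Fraction remaining = 104/673 ≈ 0.15453.
n = log₂(673/104) = ln(6.4712)/ln 2 ≈ 2.694 half-lives.
t = n × t½ = 2.694 × 6.65 ≈ 17.915 days.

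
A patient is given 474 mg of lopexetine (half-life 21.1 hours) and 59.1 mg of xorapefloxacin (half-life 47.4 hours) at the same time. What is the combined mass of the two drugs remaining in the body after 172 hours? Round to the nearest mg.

lopexetine: 474 × (1/2)^(172/21.1) = 474 × (1/2)^8.1517 ≈ 1.6668 mg.
xorapefloxacin: 59.1 × (1/2)^(172/47.4) = 59.1 × (1/2)^3.6287 ≈ 4.778 mg.
Total = 1.6668 + 4.778 ≈ 6.4448 mg.

6 mg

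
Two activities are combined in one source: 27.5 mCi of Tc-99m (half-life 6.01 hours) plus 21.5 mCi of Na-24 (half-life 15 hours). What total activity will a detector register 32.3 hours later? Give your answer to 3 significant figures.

5.50 mCi

Tc-99m: 27.5 × (1/2)^(32.3/6.01) = 27.5 × (1/2)^5.3744 ≈ 0.66296 mCi.
Na-24: 21.5 × (1/2)^(32.3/15) = 21.5 × (1/2)^2.1533 ≈ 4.833 mCi.
Total = 0.66296 + 4.833 ≈ 5.496 mCi.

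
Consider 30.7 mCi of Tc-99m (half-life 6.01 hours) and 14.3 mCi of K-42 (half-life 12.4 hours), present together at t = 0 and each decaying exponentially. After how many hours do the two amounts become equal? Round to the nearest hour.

Set 30.7·(1/2)^(t/6.01) = 14.3·(1/2)^(t/12.4).
Taking log₂: log₂(30.7/14.3) = t·(1/6.01 − 1/12.4).
log₂(2.1469) = 1.1022; 1/6.01 − 1/12.4 = 0.085744.
t = 1.1022 / 0.085744 ≈ 12.855 hours.

13 hours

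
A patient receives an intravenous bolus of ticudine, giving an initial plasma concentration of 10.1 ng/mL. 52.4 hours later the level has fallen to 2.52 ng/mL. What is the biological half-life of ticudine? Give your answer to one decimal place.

A/A₀ = 2.52/10.1 ≈ 0.2495.
n = log₂(4.0079) ≈ 2.0029 half-lives elapsed in 52.4 hours.
t½ = 52.4/2.0029 ≈ 26.163 hours.

26.2 hours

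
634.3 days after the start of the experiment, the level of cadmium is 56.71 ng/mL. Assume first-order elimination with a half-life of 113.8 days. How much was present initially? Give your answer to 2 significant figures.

Number of half-lives elapsed: n = 634.3/113.8 ≈ 5.5738.
A₀ = A × 2^n = 56.71 × 2^5.5738 = 56.71 × 47.63 ≈ 2701.1 ng/mL.

2700 ng/mL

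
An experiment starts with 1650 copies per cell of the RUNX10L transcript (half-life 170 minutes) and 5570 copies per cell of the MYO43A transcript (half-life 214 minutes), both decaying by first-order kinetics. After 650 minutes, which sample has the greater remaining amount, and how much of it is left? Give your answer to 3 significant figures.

MYO43A transcript, 678 copies per cell

RUNX10L transcript: 1650 × (1/2)^3.8235 ≈ 116.54 copies per cell.
MYO43A transcript: 5570 × (1/2)^3.0374 ≈ 678.44 copies per cell.
MYO43A transcript has more remaining, at ≈ 678.44 copies per cell.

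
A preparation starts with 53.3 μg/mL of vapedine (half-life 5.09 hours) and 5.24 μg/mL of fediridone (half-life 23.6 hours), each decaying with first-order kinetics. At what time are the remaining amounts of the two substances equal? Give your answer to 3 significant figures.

Set 53.3·(1/2)^(t/5.09) = 5.24·(1/2)^(t/23.6).
Taking log₂: log₂(53.3/5.24) = t·(1/5.09 − 1/23.6).
log₂(10.172) = 3.3465; 1/5.09 − 1/23.6 = 0.15409.
t = 3.3465 / 0.15409 ≈ 21.718 hours.

21.7 hours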